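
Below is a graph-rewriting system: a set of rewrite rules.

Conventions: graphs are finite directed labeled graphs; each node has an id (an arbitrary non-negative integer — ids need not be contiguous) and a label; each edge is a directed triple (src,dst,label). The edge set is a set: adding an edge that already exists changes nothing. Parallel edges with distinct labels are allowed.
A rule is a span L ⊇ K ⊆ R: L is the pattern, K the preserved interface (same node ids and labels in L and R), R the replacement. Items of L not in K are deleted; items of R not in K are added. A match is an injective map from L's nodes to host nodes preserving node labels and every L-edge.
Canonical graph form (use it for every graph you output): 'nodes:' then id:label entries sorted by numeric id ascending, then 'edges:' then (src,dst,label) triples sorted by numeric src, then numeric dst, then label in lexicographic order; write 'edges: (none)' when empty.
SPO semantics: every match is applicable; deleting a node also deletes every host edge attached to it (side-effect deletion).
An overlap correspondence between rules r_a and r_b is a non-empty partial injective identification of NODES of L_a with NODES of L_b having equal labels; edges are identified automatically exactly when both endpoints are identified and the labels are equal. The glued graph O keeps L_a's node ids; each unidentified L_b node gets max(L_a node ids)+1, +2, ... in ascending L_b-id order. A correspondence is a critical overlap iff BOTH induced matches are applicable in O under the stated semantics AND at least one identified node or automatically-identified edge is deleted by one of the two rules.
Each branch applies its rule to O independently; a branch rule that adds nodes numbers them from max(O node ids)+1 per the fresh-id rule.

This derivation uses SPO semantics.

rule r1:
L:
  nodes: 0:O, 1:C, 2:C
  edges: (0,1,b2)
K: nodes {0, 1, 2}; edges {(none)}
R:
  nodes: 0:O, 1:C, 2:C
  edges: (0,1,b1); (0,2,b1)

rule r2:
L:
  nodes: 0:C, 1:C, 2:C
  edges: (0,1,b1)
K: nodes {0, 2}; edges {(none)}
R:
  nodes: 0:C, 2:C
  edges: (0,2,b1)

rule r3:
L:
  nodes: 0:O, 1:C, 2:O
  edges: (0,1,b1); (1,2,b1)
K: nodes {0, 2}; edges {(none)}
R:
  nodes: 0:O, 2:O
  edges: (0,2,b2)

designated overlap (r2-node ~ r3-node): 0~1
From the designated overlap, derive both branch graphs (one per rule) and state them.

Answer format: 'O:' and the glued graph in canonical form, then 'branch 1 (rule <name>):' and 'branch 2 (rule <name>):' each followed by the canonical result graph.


O:
nodes: 0:C, 1:C, 2:C, 3:O, 4:O
edges: (0,1,b1); (0,4,b1); (3,0,b1)
branch 1 (rule r2):
nodes: 0:C, 2:C, 3:O, 4:O
edges: (0,2,b1); (0,4,b1); (3,0,b1)
branch 2 (rule r3):
nodes: 1:C, 2:C, 3:O, 4:O
edges: (3,4,b2)


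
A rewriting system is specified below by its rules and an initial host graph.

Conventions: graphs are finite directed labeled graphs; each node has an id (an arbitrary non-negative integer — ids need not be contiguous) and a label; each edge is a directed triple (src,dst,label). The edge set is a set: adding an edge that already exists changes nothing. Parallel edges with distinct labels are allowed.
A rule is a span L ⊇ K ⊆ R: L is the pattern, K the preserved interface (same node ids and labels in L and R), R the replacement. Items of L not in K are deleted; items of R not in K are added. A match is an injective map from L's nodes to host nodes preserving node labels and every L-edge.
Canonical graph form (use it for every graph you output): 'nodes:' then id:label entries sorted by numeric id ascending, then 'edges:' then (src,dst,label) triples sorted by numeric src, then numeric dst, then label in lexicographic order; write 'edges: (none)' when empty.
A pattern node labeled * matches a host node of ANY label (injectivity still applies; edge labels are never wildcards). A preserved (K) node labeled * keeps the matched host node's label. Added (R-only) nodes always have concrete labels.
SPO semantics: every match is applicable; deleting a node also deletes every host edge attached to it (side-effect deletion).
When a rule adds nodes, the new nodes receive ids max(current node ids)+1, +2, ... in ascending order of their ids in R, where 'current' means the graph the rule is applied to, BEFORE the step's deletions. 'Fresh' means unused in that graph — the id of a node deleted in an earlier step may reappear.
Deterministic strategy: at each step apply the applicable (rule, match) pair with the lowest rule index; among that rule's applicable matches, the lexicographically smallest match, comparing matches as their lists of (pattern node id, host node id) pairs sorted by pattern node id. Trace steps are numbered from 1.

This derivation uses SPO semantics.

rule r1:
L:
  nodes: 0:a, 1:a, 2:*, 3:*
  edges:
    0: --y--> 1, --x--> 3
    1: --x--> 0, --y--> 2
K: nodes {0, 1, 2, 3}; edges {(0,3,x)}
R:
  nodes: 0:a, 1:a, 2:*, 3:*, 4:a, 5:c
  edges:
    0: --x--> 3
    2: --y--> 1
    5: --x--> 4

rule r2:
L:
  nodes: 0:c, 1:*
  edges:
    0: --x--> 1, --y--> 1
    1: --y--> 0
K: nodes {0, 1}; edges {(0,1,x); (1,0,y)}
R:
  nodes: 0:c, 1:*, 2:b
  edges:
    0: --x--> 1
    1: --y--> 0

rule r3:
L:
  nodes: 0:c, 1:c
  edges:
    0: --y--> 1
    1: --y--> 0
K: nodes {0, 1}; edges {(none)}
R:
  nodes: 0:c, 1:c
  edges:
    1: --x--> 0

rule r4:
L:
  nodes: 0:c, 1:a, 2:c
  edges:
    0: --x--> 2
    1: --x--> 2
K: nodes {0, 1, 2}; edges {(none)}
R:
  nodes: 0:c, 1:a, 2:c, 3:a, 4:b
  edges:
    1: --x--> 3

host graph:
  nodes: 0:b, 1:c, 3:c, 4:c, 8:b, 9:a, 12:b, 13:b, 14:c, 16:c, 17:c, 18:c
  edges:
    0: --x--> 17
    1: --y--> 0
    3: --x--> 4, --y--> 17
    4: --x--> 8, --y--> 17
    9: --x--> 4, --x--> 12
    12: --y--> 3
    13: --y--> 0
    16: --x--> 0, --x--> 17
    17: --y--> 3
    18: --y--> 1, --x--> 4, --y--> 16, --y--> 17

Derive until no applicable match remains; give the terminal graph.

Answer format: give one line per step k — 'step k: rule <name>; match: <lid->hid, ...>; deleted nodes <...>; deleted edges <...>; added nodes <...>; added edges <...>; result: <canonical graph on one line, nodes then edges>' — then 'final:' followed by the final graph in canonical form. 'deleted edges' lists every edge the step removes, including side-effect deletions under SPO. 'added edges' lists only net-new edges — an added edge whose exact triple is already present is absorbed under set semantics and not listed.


step 1: rule r3; match: 0->3, 1->17; deleted nodes (none); deleted edges (3,17,y); (17,3,y); added nodes (none); added edges (17,3,x); result: nodes: 0:b, 1:c, 3:c, 4:c, 8:b, 9:a, 12:b, 13:b, 14:c, 16:c, 17:c, 18:c edges: (0,17,x); (1,0,y); (3,4,x); (4,8,x); (4,17,y); (9,4,x); (9,12,x); (12,3,y); (13,0,y); (16,0,x); (16,17,x); (17,3,x); (18,1,y); (18,4,x); (18,16,y); (18,17,y)
step 2: rule r4; match: 0->3, 1->9, 2->4; deleted nodes (none); deleted edges (3,4,x); (9,4,x); added nodes 19, 20; added edges (9,19,x); result: nodes: 0:b, 1:c, 3:c, 4:c, 8:b, 9:a, 12:b, 13:b, 14:c, 16:c, 17:c, 18:c, 19:a, 20:b edges: (0,17,x); (1,0,y); (4,8,x); (4,17,y); (9,12,x); (9,19,x); (12,3,y); (13,0,y); (16,0,x); (16,17,x); (17,3,x); (18,1,y); (18,4,x); (18,16,y); (18,17,y)
final:
nodes: 0:b, 1:c, 3:c, 4:c, 8:b, 9:a, 12:b, 13:b, 14:c, 16:c, 17:c, 18:c, 19:a, 20:b
edges: (0,17,x); (1,0,y); (4,8,x); (4,17,y); (9,12,x); (9,19,x); (12,3,y); (13,0,y); (16,0,x); (16,17,x); (17,3,x); (18,1,y); (18,4,x); (18,16,y); (18,17,y)


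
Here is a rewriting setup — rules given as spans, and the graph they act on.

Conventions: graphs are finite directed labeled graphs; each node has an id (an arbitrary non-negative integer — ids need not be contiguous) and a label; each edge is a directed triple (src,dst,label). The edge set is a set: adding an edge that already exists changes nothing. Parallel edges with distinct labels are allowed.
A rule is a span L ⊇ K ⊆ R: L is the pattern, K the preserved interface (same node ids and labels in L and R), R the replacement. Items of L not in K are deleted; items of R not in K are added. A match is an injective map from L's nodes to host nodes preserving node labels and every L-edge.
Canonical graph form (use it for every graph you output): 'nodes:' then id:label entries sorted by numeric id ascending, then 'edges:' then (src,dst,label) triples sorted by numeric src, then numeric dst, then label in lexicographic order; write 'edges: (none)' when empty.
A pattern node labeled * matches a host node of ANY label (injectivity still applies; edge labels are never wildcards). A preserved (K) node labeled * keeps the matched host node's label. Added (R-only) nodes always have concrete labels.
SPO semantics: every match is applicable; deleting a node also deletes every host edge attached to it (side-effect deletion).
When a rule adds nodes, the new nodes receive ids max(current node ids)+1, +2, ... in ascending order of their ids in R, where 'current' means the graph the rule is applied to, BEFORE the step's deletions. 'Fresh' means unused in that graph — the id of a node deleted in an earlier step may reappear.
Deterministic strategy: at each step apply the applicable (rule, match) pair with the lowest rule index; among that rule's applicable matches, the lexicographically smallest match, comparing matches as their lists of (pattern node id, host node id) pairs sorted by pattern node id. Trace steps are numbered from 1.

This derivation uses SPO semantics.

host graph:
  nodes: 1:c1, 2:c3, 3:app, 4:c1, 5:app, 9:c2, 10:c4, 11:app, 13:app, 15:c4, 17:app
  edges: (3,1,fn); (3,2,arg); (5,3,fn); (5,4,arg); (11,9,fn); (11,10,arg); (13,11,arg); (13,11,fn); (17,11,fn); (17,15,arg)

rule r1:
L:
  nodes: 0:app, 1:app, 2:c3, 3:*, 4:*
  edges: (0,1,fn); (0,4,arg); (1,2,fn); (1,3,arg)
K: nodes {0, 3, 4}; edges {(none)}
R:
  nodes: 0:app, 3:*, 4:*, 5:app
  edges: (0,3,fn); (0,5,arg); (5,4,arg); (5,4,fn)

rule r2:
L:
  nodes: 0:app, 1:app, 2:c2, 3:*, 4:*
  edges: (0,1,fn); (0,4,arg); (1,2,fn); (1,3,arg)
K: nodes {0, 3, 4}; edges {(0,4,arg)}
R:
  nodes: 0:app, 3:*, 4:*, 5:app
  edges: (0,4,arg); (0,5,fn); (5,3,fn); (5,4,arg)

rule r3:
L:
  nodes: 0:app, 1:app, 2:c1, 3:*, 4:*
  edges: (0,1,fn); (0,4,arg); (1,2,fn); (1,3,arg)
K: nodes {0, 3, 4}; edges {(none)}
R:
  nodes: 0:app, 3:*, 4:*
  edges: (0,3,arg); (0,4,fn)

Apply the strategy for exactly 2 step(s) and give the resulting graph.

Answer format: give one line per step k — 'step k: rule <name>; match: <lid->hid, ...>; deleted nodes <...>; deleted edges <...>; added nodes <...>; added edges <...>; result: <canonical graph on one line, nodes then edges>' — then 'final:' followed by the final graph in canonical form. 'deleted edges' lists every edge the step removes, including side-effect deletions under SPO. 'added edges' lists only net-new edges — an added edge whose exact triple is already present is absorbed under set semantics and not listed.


step 1: rule r2; match: 0->17, 1->11, 2->9, 3->10, 4->15; deleted nodes 9, 11; deleted edges (11,9,fn); (11,10,arg); (13,11,arg); (13,11,fn); (17,11,fn); added nodes 18; added edges (17,18,fn); (18,10,fn); (18,15,arg); result: nodes: 1:c1, 2:c3, 3:app, 4:c1, 5:app, 10:c4, 13:app, 15:c4, 17:app, 18:app edges: (3,1,fn); (3,2,arg); (5,3,fn); (5,4,arg); (17,15,arg); (17,18,fn); (18,10,fn); (18,15,arg)
step 2: rule r3; match: 0->5, 1->3, 2->1, 3->2, 4->4; deleted nodes 1, 3; deleted edges (3,1,fn); (3,2,arg); (5,3,fn); (5,4,arg); added nodes (none); added edges (5,2,arg); (5,4,fn); result: nodes: 2:c3, 4:c1, 5:app, 10:c4, 13:app, 15:c4, 17:app, 18:app edges: (5,2,arg); (5,4,fn); (17,15,arg); (17,18,fn); (18,10,fn); (18,15,arg)
final:
nodes: 2:c3, 4:c1, 5:app, 10:c4, 13:app, 15:c4, 17:app, 18:app
edges: (5,2,arg); (5,4,fn); (17,15,arg); (17,18,fn); (18,10,fn); (18,15,arg)


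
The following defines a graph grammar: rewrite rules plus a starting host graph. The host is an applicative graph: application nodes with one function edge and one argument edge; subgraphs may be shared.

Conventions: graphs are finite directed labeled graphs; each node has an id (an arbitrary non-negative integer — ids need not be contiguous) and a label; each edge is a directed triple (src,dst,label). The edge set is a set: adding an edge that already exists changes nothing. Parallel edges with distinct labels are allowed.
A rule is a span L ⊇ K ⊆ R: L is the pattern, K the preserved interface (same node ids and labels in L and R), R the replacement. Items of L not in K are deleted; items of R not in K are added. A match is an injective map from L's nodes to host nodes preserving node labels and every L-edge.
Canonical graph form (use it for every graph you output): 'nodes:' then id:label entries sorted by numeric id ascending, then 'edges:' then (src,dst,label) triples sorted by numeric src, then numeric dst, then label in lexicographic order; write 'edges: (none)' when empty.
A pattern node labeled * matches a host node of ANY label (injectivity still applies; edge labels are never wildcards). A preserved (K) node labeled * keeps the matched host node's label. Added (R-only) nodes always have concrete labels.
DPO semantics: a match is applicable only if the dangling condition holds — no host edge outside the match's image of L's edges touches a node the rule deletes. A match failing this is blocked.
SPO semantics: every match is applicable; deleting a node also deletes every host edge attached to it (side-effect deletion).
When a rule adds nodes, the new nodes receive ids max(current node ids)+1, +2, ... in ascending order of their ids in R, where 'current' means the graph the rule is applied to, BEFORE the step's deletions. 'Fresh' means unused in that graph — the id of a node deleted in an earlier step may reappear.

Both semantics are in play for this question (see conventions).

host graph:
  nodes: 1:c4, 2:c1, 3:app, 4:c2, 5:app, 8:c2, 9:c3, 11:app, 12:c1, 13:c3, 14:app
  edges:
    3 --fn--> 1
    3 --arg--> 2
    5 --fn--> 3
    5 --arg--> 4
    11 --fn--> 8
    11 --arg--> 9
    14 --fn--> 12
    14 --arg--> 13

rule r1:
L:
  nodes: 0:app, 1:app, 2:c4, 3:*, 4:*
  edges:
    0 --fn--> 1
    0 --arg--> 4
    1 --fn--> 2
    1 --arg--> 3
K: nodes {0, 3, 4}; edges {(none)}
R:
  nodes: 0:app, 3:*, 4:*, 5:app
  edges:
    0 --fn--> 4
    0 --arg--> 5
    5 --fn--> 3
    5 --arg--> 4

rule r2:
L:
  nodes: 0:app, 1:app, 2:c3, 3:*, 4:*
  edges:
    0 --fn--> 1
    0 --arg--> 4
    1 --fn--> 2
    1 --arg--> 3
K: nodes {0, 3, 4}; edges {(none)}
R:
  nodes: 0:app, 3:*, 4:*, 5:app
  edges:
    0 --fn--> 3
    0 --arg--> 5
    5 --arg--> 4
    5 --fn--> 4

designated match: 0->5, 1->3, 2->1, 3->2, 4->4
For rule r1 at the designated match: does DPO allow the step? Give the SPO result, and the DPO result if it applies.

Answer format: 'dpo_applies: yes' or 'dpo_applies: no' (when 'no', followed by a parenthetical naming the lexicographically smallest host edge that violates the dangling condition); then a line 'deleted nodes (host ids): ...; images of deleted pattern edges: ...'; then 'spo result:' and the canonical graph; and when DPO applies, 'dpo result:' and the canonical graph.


dpo_applies: yes
deleted nodes (host ids): 1, 3; images of deleted pattern edges: (3,1,fn); (3,2,arg); (5,3,fn); (5,4,arg)
spo result:
nodes: 2:c1, 4:c2, 5:app, 8:c2, 9:c3, 11:app, 12:c1, 13:c3, 14:app, 15:app
edges: (5,4,fn); (5,15,arg); (11,8,fn); (11,9,arg); (14,12,fn); (14,13,arg); (15,2,fn); (15,4,arg)
dpo result:
nodes: 2:c1, 4:c2, 5:app, 8:c2, 9:c3, 11:app, 12:c1, 13:c3, 14:app, 15:app
edges: (5,4,fn); (5,15,arg); (11,8,fn); (11,9,arg); (14,12,fn); (14,13,arg); (15,2,fn); (15,4,arg)


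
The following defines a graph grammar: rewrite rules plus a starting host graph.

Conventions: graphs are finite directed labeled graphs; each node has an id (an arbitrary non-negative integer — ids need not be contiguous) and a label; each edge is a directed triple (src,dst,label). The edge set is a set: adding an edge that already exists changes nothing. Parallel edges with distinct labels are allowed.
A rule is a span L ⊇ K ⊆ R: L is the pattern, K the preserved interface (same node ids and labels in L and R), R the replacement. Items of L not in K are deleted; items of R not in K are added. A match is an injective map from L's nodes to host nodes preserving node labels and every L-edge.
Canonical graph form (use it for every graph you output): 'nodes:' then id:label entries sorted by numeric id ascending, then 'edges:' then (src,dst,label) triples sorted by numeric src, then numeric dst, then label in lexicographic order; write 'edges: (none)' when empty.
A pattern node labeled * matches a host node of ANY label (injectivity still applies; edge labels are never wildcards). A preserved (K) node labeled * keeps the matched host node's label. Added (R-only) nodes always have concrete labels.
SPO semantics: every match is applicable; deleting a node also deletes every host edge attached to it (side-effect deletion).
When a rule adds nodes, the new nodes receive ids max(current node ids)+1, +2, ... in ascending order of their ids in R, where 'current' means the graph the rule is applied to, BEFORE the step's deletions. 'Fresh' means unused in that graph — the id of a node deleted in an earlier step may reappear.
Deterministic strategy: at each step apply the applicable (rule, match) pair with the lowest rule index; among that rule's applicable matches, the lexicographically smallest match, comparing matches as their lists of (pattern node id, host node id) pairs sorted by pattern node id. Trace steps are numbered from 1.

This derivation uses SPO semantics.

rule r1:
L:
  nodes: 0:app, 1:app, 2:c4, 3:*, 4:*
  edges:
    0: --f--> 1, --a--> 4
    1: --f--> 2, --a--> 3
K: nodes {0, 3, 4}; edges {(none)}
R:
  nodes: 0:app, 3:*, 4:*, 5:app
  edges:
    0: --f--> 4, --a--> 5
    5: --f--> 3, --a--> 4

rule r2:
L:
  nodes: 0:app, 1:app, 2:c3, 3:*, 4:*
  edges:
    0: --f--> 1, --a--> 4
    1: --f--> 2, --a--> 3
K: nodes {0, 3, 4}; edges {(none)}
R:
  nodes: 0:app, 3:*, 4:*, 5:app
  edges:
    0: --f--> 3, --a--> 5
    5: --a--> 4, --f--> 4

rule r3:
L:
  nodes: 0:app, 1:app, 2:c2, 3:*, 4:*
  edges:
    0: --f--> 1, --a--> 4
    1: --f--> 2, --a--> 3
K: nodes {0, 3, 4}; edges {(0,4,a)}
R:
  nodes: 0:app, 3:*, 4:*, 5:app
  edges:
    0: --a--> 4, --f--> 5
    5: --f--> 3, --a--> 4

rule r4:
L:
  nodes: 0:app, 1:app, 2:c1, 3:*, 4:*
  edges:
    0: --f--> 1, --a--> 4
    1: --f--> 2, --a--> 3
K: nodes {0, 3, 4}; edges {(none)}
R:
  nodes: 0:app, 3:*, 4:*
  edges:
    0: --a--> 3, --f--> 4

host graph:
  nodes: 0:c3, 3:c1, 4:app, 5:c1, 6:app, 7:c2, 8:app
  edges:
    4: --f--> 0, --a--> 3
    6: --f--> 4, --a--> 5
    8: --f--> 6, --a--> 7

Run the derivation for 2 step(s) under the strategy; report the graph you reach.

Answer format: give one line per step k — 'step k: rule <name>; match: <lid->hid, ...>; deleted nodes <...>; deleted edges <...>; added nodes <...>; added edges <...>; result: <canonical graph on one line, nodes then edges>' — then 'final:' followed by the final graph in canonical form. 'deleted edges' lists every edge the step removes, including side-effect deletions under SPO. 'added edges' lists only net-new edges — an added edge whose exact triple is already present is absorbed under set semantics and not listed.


step 1: rule r2; match: 0->6, 1->4, 2->0, 3->3, 4->5; deleted nodes 0, 4; deleted edges (4,0,f); (4,3,a); (6,4,f); (6,5,a); added nodes 9; added edges (6,3,f); (6,9,a); (9,5,a); (9,5,f); result: nodes: 3:c1, 5:c1, 6:app, 7:c2, 8:app, 9:app edges: (6,3,f); (6,9,a); (8,6,f); (8,7,a); (9,5,a); (9,5,f)
step 2: rule r4; match: 0->8, 1->6, 2->3, 3->9, 4->7; deleted nodes 3, 6; deleted edges (6,3,f); (6,9,a); (8,6,f); (8,7,a); added nodes (none); added edges (8,7,f); (8,9,a); result: nodes: 5:c1, 7:c2, 8:app, 9:app edges: (8,7,f); (8,9,a); (9,5,a); (9,5,f)
final:
nodes: 5:c1, 7:c2, 8:app, 9:app
edges: (8,7,f); (8,9,a); (9,5,a); (9,5,f)


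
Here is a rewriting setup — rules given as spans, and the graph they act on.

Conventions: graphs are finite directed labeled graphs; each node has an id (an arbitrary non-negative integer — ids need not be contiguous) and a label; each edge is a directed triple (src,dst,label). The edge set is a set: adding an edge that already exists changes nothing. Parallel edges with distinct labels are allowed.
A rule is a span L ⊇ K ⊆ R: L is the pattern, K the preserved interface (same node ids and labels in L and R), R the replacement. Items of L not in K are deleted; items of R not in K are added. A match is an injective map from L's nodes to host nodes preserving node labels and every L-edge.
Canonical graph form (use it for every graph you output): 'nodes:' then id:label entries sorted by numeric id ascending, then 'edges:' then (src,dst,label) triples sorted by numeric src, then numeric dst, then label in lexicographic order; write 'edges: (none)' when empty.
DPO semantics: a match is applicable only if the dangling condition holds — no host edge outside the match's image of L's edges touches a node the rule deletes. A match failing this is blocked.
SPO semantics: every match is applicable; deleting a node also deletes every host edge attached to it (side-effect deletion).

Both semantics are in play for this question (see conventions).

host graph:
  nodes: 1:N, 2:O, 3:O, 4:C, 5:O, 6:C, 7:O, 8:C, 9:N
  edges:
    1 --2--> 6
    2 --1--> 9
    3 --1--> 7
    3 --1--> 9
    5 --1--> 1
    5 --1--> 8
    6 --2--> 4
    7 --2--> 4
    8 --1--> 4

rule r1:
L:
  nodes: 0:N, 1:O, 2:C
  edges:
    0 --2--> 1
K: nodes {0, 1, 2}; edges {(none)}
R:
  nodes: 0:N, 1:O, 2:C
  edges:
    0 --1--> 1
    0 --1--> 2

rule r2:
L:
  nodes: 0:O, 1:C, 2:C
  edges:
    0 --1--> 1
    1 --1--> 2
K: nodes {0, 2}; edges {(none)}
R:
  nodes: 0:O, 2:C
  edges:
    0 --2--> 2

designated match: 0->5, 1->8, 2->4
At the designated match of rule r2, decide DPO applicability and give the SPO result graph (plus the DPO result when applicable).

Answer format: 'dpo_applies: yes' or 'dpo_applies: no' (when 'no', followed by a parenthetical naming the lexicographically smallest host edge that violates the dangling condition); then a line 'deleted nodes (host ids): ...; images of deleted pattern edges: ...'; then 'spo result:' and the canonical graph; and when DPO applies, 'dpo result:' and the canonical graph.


dpo_applies: yes
deleted nodes (host ids): 8; images of deleted pattern edges: (5,8,1); (8,4,1)
spo result:
nodes: 1:N, 2:O, 3:O, 4:C, 5:O, 6:C, 7:O, 9:N
edges: (1,6,2); (2,9,1); (3,7,1); (3,9,1); (5,1,1); (5,4,2); (6,4,2); (7,4,2)
dpo result:
nodes: 1:N, 2:O, 3:O, 4:C, 5:O, 6:C, 7:O, 9:N
edges: (1,6,2); (2,9,1); (3,7,1); (3,9,1); (5,1,1); (5,4,2); (6,4,2); (7,4,2)


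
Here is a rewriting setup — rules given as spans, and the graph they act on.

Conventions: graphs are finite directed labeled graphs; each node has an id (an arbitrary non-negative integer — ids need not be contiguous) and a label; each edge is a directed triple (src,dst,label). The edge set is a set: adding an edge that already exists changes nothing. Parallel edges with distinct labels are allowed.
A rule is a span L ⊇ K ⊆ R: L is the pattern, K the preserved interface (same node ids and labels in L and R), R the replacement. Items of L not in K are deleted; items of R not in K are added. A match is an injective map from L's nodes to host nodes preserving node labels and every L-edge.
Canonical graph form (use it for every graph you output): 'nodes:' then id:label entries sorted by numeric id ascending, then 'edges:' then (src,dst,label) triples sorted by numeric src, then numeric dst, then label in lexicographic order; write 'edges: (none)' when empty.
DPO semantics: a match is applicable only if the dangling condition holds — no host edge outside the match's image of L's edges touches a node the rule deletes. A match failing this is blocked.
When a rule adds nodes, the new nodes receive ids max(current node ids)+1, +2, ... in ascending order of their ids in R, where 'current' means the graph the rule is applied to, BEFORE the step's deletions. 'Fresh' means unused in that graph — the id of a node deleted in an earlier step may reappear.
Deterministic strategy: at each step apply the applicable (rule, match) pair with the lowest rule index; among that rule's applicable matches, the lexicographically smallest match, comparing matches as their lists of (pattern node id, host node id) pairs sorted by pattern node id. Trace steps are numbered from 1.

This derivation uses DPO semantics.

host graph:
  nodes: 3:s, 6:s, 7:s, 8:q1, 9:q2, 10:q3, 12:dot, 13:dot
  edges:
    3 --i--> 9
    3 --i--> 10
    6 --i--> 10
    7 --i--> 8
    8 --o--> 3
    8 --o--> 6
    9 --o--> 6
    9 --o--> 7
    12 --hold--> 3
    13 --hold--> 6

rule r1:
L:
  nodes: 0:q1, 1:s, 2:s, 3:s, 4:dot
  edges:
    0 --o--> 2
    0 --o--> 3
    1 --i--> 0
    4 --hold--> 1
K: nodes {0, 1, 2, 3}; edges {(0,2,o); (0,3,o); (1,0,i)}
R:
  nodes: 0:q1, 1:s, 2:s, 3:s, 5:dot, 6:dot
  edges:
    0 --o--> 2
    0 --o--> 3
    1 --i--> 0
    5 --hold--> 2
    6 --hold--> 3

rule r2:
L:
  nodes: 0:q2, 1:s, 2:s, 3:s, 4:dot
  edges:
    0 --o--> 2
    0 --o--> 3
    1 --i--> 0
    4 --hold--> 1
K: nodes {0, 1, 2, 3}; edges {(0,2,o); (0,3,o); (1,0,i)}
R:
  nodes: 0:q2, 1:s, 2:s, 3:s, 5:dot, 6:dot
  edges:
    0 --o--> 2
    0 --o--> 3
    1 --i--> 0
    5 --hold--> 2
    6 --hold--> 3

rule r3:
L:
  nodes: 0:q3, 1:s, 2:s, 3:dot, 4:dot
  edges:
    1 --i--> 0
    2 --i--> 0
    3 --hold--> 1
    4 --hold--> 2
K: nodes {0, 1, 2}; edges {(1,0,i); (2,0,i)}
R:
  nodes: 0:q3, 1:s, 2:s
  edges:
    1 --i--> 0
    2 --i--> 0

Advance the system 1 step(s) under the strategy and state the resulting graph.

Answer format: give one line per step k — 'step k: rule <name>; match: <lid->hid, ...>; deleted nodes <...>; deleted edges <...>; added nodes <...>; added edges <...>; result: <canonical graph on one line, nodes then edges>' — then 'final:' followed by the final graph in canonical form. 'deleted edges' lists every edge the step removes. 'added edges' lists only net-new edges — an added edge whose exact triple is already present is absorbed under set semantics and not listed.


step 1: rule r2; match: 0->9, 1->3, 2->6, 3->7, 4->12; deleted nodes 12; deleted edges (12,3,hold); added nodes 14, 15; added edges (14,6,hold); (15,7,hold); result: nodes: 3:s, 6:s, 7:s, 8:q1, 9:q2, 10:q3, 13:dot, 14:dot, 15:dot edges: (3,9,i); (3,10,i); (6,10,i); (7,8,i); (8,3,o); (8,6,o); (9,6,o); (9,7,o); (13,6,hold); (14,6,hold); (15,7,hold)
final:
nodes: 3:s, 6:s, 7:s, 8:q1, 9:q2, 10:q3, 13:dot, 14:dot, 15:dot
edges: (3,9,i); (3,10,i); (6,10,i); (7,8,i); (8,3,o); (8,6,o); (9,6,o); (9,7,o); (13,6,hold); (14,6,hold); (15,7,hold)


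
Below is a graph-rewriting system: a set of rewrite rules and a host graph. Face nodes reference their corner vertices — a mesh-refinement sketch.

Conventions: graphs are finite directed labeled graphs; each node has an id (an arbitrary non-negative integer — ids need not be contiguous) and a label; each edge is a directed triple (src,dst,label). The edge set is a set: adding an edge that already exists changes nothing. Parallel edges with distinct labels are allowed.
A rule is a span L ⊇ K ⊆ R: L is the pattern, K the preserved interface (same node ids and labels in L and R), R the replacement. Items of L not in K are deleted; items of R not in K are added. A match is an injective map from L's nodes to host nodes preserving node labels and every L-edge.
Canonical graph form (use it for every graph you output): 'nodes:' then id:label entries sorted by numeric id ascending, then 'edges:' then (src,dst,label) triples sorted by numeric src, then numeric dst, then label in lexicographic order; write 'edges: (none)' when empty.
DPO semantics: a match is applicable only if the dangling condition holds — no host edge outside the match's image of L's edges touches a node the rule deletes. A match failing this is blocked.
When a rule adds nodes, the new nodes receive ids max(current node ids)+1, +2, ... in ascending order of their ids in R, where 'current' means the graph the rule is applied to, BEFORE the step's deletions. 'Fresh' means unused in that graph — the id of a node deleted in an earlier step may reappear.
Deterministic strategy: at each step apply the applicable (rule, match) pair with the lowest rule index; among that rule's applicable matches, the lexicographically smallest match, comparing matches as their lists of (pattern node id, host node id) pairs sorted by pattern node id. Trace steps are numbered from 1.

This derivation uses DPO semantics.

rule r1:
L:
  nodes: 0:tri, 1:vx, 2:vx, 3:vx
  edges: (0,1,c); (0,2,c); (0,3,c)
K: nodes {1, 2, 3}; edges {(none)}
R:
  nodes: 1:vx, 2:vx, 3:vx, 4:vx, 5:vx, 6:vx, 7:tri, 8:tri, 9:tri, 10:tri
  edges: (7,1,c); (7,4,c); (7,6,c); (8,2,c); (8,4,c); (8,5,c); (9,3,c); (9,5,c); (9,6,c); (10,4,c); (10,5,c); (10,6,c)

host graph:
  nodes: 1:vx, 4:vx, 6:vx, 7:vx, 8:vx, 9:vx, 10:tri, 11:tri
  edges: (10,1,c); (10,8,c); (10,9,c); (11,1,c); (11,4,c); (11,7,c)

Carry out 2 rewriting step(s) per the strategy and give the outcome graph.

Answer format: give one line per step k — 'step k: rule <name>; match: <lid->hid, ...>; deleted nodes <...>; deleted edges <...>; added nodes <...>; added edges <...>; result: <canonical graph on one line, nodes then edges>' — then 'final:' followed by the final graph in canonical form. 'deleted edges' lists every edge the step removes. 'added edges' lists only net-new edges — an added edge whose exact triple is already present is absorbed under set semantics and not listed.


step 1: rule r1; match: 0->10, 1->1, 2->8, 3->9; deleted nodes 10; deleted edges (10,1,c); (10,8,c); (10,9,c); added nodes 12, 13, 14, 15, 16, 17, 18; added edges (15,1,c); (15,12,c); (15,14,c); (16,8,c); (16,12,c); (16,13,c); (17,9,c); (17,13,c); (17,14,c); (18,12,c); (18,13,c); (18,14,c); result: nodes: 1:vx, 4:vx, 6:vx, 7:vx, 8:vx, 9:vx, 11:tri, 12:vx, 13:vx, 14:vx, 15:tri, 16:tri, 17:tri, 18:tri edges: (11,1,c); (11,4,c); (11,7,c); (15,1,c); (15,12,c); (15,14,c); (16,8,c); (16,12,c); (16,13,c); (17,9,c); (17,13,c); (17,14,c); (18,12,c); (18,13,c); (18,14,c)
step 2: rule r1; match: 0->11, 1->1, 2->4, 3->7; deleted nodes 11; deleted edges (11,1,c); (11,4,c); (11,7,c); added nodes 19, 20, 21, 22, 23, 24, 25; added edges (22,1,c); (22,19,c); (22,21,c); (23,4,c); (23,19,c); (23,20,c); (24,7,c); (24,20,c); (24,21,c); (25,19,c); (25,20,c); (25,21,c); result: nodes: 1:vx, 4:vx, 6:vx, 7:vx, 8:vx, 9:vx, 12:vx, 13:vx, 14:vx, 15:tri, 16:tri, 17:tri, 18:tri, 19:vx, 20:vx, 21:vx, 22:tri, 23:tri, 24:tri, 25:tri edges: (15,1,c); (15,12,c); (15,14,c); (16,8,c); (16,12,c); (16,13,c); (17,9,c); (17,13,c); (17,14,c); (18,12,c); (18,13,c); (18,14,c); (22,1,c); (22,19,c); (22,21,c); (23,4,c); (23,19,c); (23,20,c); (24,7,c); (24,20,c); (24,21,c); (25,19,c); (25,20,c); (25,21,c)
final:
nodes: 1:vx, 4:vx, 6:vx, 7:vx, 8:vx, 9:vx, 12:vx, 13:vx, 14:vx, 15:tri, 16:tri, 17:tri, 18:tri, 19:vx, 20:vx, 21:vx, 22:tri, 23:tri, 24:tri, 25:tri
edges: (15,1,c); (15,12,c); (15,14,c); (16,8,c); (16,12,c); (16,13,c); (17,9,c); (17,13,c); (17,14,c); (18,12,c); (18,13,c); (18,14,c); (22,1,c); (22,19,c); (22,21,c); (23,4,c); (23,19,c); (23,20,c); (24,7,c); (24,20,c); (24,21,c); (25,19,c); (25,20,c); (25,21,c)


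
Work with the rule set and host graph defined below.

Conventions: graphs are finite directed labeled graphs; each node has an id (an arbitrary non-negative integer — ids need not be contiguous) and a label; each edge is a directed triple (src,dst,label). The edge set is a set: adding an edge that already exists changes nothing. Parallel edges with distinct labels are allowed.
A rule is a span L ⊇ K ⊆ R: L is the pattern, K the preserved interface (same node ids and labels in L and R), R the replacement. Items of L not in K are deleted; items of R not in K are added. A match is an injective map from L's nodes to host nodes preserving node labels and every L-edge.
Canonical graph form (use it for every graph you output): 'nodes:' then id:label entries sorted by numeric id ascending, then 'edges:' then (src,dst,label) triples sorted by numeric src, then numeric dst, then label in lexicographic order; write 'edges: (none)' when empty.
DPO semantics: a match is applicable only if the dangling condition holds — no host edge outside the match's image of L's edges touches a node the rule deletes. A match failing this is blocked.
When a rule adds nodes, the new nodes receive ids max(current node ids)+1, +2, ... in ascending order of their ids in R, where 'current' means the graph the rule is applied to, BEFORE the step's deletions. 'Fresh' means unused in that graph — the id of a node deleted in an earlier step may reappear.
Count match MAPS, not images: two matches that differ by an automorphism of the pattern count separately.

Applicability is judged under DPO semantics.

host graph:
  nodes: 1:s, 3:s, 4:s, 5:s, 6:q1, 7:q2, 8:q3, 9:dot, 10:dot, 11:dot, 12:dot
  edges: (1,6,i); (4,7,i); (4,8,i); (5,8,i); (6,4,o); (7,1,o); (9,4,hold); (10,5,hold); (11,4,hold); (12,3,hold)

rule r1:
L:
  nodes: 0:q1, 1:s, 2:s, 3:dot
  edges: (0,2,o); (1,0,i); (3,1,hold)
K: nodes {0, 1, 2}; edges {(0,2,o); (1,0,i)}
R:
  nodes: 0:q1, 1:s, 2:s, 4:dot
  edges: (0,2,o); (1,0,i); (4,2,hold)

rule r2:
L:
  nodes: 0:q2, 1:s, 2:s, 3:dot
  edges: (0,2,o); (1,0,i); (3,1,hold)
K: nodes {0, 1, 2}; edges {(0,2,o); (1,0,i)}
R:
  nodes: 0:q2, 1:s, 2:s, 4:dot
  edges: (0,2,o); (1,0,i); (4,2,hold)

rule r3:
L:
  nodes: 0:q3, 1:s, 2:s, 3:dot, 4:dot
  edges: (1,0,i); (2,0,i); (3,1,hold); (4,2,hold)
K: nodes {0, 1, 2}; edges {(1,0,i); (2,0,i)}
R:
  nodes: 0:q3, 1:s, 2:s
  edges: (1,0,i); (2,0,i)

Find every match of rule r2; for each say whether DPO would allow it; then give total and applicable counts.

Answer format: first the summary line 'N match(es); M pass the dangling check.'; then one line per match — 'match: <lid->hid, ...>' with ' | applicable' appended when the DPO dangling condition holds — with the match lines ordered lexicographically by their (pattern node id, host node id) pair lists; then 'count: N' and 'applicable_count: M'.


2 match(es); 2 pass the dangling check.
match: 0->7, 1->4, 2->1, 3->9 | applicable
match: 0->7, 1->4, 2->1, 3->11 | applicable
count: 2
applicable_count: 2


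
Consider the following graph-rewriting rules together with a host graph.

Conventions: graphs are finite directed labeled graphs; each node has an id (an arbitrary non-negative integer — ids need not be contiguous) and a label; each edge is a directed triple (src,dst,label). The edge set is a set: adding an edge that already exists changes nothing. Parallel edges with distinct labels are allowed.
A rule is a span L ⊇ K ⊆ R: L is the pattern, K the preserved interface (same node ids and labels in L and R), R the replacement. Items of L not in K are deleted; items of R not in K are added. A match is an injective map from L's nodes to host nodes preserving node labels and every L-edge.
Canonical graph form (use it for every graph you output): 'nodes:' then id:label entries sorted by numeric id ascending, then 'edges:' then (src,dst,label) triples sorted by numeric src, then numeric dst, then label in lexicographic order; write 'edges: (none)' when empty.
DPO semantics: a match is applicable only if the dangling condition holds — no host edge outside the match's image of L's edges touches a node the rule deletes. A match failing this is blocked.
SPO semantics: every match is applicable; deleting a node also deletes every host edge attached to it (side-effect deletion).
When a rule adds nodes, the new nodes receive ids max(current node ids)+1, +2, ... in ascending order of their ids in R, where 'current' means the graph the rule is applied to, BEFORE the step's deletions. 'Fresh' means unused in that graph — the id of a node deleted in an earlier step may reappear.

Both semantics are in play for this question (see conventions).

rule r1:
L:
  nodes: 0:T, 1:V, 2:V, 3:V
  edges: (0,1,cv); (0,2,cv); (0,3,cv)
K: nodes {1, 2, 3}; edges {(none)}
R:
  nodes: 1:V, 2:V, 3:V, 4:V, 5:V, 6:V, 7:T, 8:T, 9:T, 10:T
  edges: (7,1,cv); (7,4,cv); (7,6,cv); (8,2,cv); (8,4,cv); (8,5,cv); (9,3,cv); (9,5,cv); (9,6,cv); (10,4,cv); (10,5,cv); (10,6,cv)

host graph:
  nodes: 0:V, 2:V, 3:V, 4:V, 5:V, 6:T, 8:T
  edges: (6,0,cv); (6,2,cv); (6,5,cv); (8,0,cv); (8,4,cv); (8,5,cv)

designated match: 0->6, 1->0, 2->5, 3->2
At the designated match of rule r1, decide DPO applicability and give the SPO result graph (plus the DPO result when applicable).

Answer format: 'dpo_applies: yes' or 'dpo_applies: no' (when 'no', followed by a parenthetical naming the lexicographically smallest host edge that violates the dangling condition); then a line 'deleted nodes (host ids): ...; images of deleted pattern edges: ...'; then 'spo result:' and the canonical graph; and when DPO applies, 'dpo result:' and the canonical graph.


dpo_applies: yes
deleted nodes (host ids): 6; images of deleted pattern edges: (6,0,cv); (6,2,cv); (6,5,cv)
spo result:
nodes: 0:V, 2:V, 3:V, 4:V, 5:V, 8:T, 9:V, 10:V, 11:V, 12:T, 13:T, 14:T, 15:T
edges: (8,0,cv); (8,4,cv); (8,5,cv); (12,0,cv); (12,9,cv); (12,11,cv); (13,5,cv); (13,9,cv); (13,10,cv); (14,2,cv); (14,10,cv); (14,11,cv); (15,9,cv); (15,10,cv); (15,11,cv)
dpo result:
nodes: 0:V, 2:V, 3:V, 4:V, 5:V, 8:T, 9:V, 10:V, 11:V, 12:T, 13:T, 14:T, 15:T
edges: (8,0,cv); (8,4,cv); (8,5,cv); (12,0,cv); (12,9,cv); (12,11,cv); (13,5,cv); (13,9,cv); (13,10,cv); (14,2,cv); (14,10,cv); (14,11,cv); (15,9,cv); (15,10,cv); (15,11,cv)


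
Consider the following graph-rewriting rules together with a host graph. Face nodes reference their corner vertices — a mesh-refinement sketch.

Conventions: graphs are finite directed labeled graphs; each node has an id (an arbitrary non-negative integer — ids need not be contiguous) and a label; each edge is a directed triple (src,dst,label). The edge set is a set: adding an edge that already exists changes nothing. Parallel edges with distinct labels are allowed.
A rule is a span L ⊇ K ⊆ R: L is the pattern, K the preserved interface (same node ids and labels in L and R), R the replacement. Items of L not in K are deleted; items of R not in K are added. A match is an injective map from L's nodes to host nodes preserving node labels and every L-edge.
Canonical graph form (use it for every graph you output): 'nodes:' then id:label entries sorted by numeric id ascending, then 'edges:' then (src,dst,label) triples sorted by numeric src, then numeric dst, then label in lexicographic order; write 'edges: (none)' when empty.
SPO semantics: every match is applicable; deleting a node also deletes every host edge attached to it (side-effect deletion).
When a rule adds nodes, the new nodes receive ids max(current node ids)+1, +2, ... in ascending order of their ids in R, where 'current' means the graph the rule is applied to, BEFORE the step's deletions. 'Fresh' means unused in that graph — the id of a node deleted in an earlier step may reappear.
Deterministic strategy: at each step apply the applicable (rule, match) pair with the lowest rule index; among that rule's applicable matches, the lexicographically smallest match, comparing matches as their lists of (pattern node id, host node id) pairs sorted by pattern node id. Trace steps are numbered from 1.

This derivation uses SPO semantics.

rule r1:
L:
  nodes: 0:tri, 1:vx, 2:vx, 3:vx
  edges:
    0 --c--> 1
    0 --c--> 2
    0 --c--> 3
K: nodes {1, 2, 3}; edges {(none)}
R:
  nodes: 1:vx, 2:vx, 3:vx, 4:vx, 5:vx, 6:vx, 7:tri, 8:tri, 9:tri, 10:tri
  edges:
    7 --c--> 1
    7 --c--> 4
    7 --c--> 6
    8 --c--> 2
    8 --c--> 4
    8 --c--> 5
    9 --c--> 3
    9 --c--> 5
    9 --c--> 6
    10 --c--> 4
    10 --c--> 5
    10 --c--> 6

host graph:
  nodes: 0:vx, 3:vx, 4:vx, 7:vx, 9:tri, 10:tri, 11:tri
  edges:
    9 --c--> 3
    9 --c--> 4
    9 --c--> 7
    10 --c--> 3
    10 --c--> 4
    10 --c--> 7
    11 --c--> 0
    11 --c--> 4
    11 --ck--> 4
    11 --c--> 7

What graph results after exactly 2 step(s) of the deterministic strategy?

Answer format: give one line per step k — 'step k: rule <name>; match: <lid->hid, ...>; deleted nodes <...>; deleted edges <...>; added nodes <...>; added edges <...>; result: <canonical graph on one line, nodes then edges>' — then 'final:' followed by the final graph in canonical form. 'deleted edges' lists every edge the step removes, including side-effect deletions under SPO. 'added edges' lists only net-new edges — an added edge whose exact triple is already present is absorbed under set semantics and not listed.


step 1: rule r1; match: 0->9, 1->3, 2->4, 3->7; deleted nodes 9; deleted edges (9,3,c); (9,4,c); (9,7,c); added nodes 12, 13, 14, 15, 16, 17, 18; added edges (15,3,c); (15,12,c); (15,14,c); (16,4,c); (16,12,c); (16,13,c); (17,7,c); (17,13,c); (17,14,c); (18,12,c); (18,13,c); (18,14,c); result: nodes: 0:vx, 3:vx, 4:vx, 7:vx, 10:tri, 11:tri, 12:vx, 13:vx, 14:vx, 15:tri, 16:tri, 17:tri, 18:tri edges: (10,3,c); (10,4,c); (10,7,c); (11,0,c); (11,4,c); (11,4,ck); (11,7,c); (15,3,c); (15,12,c); (15,14,c); (16,4,c); (16,12,c); (16,13,c); (17,7,c); (17,13,c); (17,14,c); (18,12,c); (18,13,c); (18,14,c)
step 2: rule r1; match: 0->10, 1->3, 2->4, 3->7; deleted nodes 10; deleted edges (10,3,c); (10,4,c); (10,7,c); added nodes 19, 20, 21, 22, 23, 24, 25; added edges (22,3,c); (22,19,c); (22,21,c); (23,4,c); (23,19,c); (23,20,c); (24,7,c); (24,20,c); (24,21,c); (25,19,c); (25,20,c); (25,21,c); result: nodes: 0:vx, 3:vx, 4:vx, 7:vx, 11:tri, 12:vx, 13:vx, 14:vx, 15:tri, 16:tri, 17:tri, 18:tri, 19:vx, 20:vx, 21:vx, 22:tri, 23:tri, 24:tri, 25:tri edges: (11,0,c); (11,4,c); (11,4,ck); (11,7,c); (15,3,c); (15,12,c); (15,14,c); (16,4,c); (16,12,c); (16,13,c); (17,7,c); (17,13,c); (17,14,c); (18,12,c); (18,13,c); (18,14,c); (22,3,c); (22,19,c); (22,21,c); (23,4,c); (23,19,c); (23,20,c); (24,7,c); (24,20,c); (24,21,c); (25,19,c); (25,20,c); (25,21,c)
final:
nodes: 0:vx, 3:vx, 4:vx, 7:vx, 11:tri, 12:vx, 13:vx, 14:vx, 15:tri, 16:tri, 17:tri, 18:tri, 19:vx, 20:vx, 21:vx, 22:tri, 23:tri, 24:tri, 25:tri
edges: (11,0,c); (11,4,c); (11,4,ck); (11,7,c); (15,3,c); (15,12,c); (15,14,c); (16,4,c); (16,12,c); (16,13,c); (17,7,c); (17,13,c); (17,14,c); (18,12,c); (18,13,c); (18,14,c); (22,3,c); (22,19,c); (22,21,c); (23,4,c); (23,19,c); (23,20,c); (24,7,c); (24,20,c); (24,21,c); (25,19,c); (25,20,c); (25,21,c)
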